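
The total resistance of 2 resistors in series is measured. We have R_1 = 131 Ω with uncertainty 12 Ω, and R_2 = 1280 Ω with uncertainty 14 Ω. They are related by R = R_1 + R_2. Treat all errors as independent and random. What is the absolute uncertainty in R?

18.4 Ω

Absolute uncertainties add in quadrature for a linear combination:
  (δR_1)² = 144;  (δR_2)² = 196
δR = √(340) = 18.4 Ω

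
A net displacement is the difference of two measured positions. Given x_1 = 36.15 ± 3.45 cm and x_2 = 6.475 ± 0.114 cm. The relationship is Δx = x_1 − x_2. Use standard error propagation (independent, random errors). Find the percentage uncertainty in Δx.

Absolute uncertainties add in quadrature for a linear combination:
  (δx_1)² = 11.9;  (δx_2)² = 0.0130
δΔx = √(11.9) = 3.45 cm
Δx = 29.67 cm, so δΔx/Δx = 3.45/29.67 = 0.116.

11.6%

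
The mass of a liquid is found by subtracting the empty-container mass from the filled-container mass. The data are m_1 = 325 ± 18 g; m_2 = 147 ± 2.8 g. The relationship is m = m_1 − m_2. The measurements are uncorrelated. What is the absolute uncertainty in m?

18.2 g

Sums and differences: (δm)² = Σ (cᵢ δxᵢ)².
  (δm_1)² = 324;  (δm_2)² = 7.84
δm = √(332) = 18.2 g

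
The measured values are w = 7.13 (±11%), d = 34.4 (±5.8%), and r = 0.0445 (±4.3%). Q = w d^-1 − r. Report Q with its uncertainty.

Let p = w·d^-1 = 0.207. δp/p = √((1·δw/w)² + (-1·δd/d)²) = √(0.0121 + 0.00336) = 0.124, so δp = 0.0258.
Q = p − r: δQ = √(δp² + δr²) = √(0.000664 + 3.66e-06) = 0.0258
Q = 0.163.

0.163 ± 0.0258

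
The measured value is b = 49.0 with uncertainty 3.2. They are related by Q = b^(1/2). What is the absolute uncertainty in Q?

Q ∝ b^(1/2), so δQ/Q = |½| · δb/b = 0.5 × 0.0653 = 0.0327.
Q = 7.00, so δQ = 0.0327 × 7.00 = 0.229.

0.229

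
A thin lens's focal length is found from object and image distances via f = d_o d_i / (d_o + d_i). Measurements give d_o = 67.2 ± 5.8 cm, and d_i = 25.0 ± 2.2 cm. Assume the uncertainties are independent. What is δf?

∂f/∂d_o = (d_i/(d_o+d_i))² = 0.0735;  ∂f/∂d_i = (d_o/(d_o+d_i))² = 0.531
δf = √((∂f/∂d_o · δd_o)² + (∂f/∂d_i · δd_i)²) = √(0.182 + 1.37) = 1.24 cm

1.24 cm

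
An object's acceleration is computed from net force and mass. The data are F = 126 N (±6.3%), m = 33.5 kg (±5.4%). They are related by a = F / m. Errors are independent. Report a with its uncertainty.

For a monomial a ∝ F, m^-1, fractional errors add in quadrature:
  (1·δF/F)² = (1×0.0630)² = 0.00397;  (-1·δm/m)² = (-1×0.0540)² = 0.00292
δa/a = √(0.00689) = 0.0830
a = 3.76 m/s^2, so δa = 0.0830 × 3.76 = 0.312 m/s^2.

3.76 ± 0.312 m/s^2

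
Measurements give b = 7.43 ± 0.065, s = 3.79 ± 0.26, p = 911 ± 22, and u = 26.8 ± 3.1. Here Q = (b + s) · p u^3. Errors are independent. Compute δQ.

6.86e+07

Let w = b + s = 11.2. δw = √(δb² + δs²) = √(0.00423 + 0.0676) = 0.268, so δw/w = 0.0239.
Q is then a monomial in w, p, u:
δQ/Q = √((δw/w)² + (1·δp/p)² + (3·δu/u)²) = √(0.000571 + 0.000583 + 0.120) = 0.349
Q = 1.97e+08, so δQ = 0.349 × 1.97e+08 = 6.86e+07.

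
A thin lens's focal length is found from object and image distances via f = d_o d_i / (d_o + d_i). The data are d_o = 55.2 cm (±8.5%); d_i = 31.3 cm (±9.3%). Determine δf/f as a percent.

∂f/∂d_o = (d_i/(d_o+d_i))² = 0.131;  ∂f/∂d_i = (d_o/(d_o+d_i))² = 0.407
δf = √((∂f/∂d_o · δd_o)² + (∂f/∂d_i · δd_i)²) = √(0.377 + 1.41) = 1.34 cm
f = 20.0 cm, so δf/f = 1.34/20.0 = 0.0668.

6.68%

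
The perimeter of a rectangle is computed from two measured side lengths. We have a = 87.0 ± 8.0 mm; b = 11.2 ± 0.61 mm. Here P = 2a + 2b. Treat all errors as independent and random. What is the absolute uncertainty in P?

16.0 mm

Sums and differences: (δP)² = Σ (cᵢ δxᵢ)².
  (2·δa)² = 256;  (2·δb)² = 1.49
δP = √(257) = 16.0 mm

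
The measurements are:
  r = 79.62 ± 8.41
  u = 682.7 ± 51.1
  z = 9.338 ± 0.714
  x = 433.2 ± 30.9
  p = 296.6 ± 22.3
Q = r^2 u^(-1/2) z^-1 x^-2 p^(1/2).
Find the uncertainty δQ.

0.000647

Products/powers → add relative errors in quadrature, weighted by exponent:
  (2·δr/r)² = (2×0.106)² = 0.0446;  (−½·δu/u)² = (-0.5×0.0748)² = 0.00140;  (-1·δz/z)² = (-1×0.0765)² = 0.00585;  (-2·δx/x)² = (-2×0.0713)² = 0.0204;  (½·δp/p)² = (0.5×0.0752)² = 0.00141
δQ/Q = √(0.0736) = 0.271
Q = 0.002384, so δQ = 0.271 × 0.002384 = 0.000647.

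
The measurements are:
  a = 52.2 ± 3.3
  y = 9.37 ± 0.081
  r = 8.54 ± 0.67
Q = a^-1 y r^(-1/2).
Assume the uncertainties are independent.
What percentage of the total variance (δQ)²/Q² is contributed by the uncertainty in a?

(δQ/Q)² = (-1·δa/a)² + (1·δy/y)² + (−½·δr/r)²
  a term: (-1×0.0632)² = 0.00400
  y term: (1×0.00864)² = 7.47e-05
  r term: (-0.5×0.0785)² = 0.00154
Total = 0.00561. Share from a = 0.00400/0.00561 = 0.712.

71.2%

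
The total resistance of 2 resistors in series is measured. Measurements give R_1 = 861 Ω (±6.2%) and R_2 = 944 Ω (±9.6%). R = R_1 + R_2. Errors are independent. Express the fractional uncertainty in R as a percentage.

For a sum/difference, combine absolute errors in quadrature:
  (δR_1)² = 2850;  (δR_2)² = 8210
δR = √(11100) = 105 Ω
R = 1800 Ω, so δR/R = 105/1800 = 0.0583.

5.83%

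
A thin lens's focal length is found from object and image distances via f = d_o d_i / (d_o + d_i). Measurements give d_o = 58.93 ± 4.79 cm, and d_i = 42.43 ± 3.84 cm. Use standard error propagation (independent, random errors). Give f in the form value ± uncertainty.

24.67 ± 1.55 cm

∂f/∂d_o = (d_i/(d_o+d_i))² = 0.175;  ∂f/∂d_i = (d_o/(d_o+d_i))² = 0.338
δf = √((∂f/∂d_o · δd_o)² + (∂f/∂d_i · δd_i)²) = √(0.705 + 1.68) = 1.55 cm
f = 24.67 cm.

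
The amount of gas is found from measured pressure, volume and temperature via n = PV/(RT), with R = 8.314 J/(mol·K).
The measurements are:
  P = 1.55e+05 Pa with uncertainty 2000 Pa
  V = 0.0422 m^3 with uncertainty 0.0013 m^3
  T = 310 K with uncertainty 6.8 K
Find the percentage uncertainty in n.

n is a product of powers, so relative uncertainties combine in quadrature:
  (1·δP/P)² = (1×0.0129)² = 0.000166;  (1·δV/V)² = (1×0.0308)² = 0.000949;  (-1·δT/T)² = (-1×0.0219)² = 0.000481
δn/n = √(0.00160) = 0.0400

4.00%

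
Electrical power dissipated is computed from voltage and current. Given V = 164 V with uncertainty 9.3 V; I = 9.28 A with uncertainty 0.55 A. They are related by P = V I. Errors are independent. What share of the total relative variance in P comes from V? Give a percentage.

47.8%

(δP/P)² = (1·δV/V)² + (1·δI/I)²
  V term: (1×0.0567)² = 0.00322
  I term: (1×0.0593)² = 0.00351
Total = 0.00673. Share from V = 0.00322/0.00673 = 0.478.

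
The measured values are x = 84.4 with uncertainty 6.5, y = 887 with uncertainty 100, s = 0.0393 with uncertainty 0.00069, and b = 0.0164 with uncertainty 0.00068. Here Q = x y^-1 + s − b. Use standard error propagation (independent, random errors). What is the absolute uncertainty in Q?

0.0130

Let p = x·y^-1 = 0.0952. δp/p = √((1·δx/x)² + (-1·δy/y)²) = √(0.00593 + 0.0127) = 0.137, so δp = 0.0130.
Q = p + s − b: δQ = √(δp² + δs² + δb²) = √(0.000169 + 4.76e-07 + 4.62e-07) = 0.0130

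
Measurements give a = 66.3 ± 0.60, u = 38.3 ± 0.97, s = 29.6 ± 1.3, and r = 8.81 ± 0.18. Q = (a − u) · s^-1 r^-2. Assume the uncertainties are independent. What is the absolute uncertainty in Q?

0.000884

Let w = a − u = 28.0. δw = √(δa² + δu²) = √(0.360 + 0.941) = 1.14, so δw/w = 0.0407.
Q is then a monomial in w, s, r:
δQ/Q = √((δw/w)² + (-1·δs/s)² + (-2·δr/r)²) = √(0.00166 + 0.00193 + 0.00167) = 0.0725
Q = 0.0122, so δQ = 0.0725 × 0.0122 = 0.000884.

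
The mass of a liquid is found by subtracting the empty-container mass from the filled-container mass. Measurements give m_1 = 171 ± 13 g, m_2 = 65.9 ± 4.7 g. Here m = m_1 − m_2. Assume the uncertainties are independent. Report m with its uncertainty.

Each term contributes (cᵢ δxᵢ)² to (δm)²:
  (δm_1)² = 169;  (δm_2)² = 22.1
δm = √(191) = 13.8 g
m = 105 g.

105 ± 13.8 g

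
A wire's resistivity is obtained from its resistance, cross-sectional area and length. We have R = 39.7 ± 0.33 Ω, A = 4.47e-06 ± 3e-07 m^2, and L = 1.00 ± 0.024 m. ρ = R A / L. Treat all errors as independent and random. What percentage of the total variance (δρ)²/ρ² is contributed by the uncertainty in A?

(δρ/ρ)² = (1·δR/R)² + (1·δA/A)² + (-1·δL/L)²
  R term: (1×0.00831)² = 6.91e-05
  A term: (1×0.0671)² = 0.00450
  L term: (-1×0.0240)² = 0.000576
Total = 0.00515. Share from A = 0.00450/0.00515 = 0.875.

87.5%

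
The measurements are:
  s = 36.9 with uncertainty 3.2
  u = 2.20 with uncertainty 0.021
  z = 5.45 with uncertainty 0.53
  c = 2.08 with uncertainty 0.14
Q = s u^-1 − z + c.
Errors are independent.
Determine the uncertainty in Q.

1.56

Let p = s·u^-1 = 16.8. δp/p = √((1·δs/s)² + (-1·δu/u)²) = √(0.00752 + 9.11e-05) = 0.0872, so δp = 1.46.
Q = p − z + c: δQ = √(δp² + δz² + δc²) = √(2.14 + 0.281 + 0.0196) = 1.56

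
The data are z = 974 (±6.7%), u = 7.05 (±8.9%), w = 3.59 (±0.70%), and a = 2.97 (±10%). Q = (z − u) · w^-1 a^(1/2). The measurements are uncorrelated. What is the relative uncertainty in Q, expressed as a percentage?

8.43%

Let h = z − u = 967. δh = √(δz² + δu²) = √(4260 + 0.394) = 65.3, so δh/h = 0.0675.
Q is then a monomial in h, w, a:
δQ/Q = √((δh/h)² + (-1·δw/w)² + (½·δa/a)²) = √(0.00456 + 4.9e-05 + 0.00250) = 0.0843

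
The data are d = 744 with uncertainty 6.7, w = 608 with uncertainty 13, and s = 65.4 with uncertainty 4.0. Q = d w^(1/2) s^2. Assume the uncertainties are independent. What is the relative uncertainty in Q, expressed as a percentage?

12.3%

Since Q is a product/quotient, work with relative uncertainties:
  (1·δd/d)² = (1×0.00901)² = 8.11e-05;  (½·δw/w)² = (0.5×0.0214)² = 0.000114;  (2·δs/s)² = (2×0.0612)² = 0.0150
δQ/Q = √(0.0152) = 0.123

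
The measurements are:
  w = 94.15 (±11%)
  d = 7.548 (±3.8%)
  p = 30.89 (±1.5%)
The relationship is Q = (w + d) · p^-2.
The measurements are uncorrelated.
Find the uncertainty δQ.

Let u = w + d = 101.7. δu = √(δw² + δd²) = √(107 + 0.0823) = 10.4, so δu/u = 0.102.
Q is then a monomial in u, p:
δQ/Q = √((δu/u)² + (-2·δp/p)²) = √(0.0104 + 0.000900) = 0.106
Q = 0.1066, so δQ = 0.106 × 0.1066 = 0.0113.

0.0113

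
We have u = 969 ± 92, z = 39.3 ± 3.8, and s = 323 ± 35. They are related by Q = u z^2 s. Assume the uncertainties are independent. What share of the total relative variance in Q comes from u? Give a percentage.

(δQ/Q)² = (1·δu/u)² + (2·δz/z)² + (1·δs/s)²
  u term: (1×0.0949)² = 0.00901
  z term: (2×0.0967)² = 0.0374
  s term: (1×0.108)² = 0.0117
Total = 0.0582. Share from u = 0.00901/0.0582 = 0.155.

15.5%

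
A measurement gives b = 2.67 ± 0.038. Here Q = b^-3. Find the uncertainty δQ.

0.00224

Relative error in a monomial: (δQ/Q)² = Σ (nᵢ · δxᵢ/xᵢ)².
  (-3·δb/b)² = (-3×0.0142)² = 0.00182
δQ/Q = √(0.00182) = 0.0427
Q = 0.0525, so δQ = 0.0427 × 0.0525 = 0.00224.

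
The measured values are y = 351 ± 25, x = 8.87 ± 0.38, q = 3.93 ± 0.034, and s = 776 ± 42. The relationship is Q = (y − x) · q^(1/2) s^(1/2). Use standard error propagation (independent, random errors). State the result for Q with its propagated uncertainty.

Let u = y − x = 342. δu = √(δy² + δx²) = √(625 + 0.144) = 25.0, so δu/u = 0.0731.
Q is then a monomial in u, q, s:
δQ/Q = √((δu/u)² + (½·δq/q)² + (½·δs/s)²) = √(0.00534 + 1.87e-05 + 0.000732) = 0.0780
Q = 18900, so δQ = 0.0780 × 18900 = 1470.

18900 ± 1470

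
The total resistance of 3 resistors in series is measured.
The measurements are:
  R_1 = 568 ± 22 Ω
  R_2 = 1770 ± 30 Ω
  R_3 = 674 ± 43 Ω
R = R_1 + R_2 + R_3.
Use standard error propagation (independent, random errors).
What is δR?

56.9 Ω

R is a linear combination, so absolute uncertainties add in quadrature:
  (δR_1)² = 484;  (δR_2)² = 900;  (δR_3)² = 1850
δR = √(3230) = 56.9 Ω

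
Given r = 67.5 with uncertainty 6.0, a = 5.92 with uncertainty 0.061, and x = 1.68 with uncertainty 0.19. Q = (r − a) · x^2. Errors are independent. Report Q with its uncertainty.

Let u = r − a = 61.6. δu = √(δr² + δa²) = √(36.0 + 0.00372) = 6.00, so δu/u = 0.0974.
Q is then a monomial in u, x:
δQ/Q = √((δu/u)² + (2·δx/x)²) = √(0.00949 + 0.0512) = 0.246
Q = 174, so δQ = 0.246 × 174 = 42.8.

174 ± 42.8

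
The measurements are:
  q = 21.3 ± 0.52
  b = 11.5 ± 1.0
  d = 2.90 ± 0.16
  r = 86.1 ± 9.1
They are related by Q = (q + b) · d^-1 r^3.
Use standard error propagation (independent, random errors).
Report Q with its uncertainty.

Let u = q + b = 32.8. δu = √(δq² + δb²) = √(0.270 + 1.00) = 1.13, so δu/u = 0.0344.
Q is then a monomial in u, d, r:
δQ/Q = √((δu/u)² + (-1·δd/d)² + (3·δr/r)²) = √(0.00118 + 0.00304 + 0.101) = 0.324
Q = 7.22e+06, so δQ = 0.324 × 7.22e+06 = 2.34e+06.

(7.22 ± 2.34) × 10^6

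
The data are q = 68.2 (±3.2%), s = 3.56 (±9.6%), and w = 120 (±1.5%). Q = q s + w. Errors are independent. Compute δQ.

24.6

Let p = q·s = 243. δp/p = √((1·δq/q)² + (1·δs/s)²) = √(0.00102 + 0.00922) = 0.101, so δp = 24.6.
Q = p + w: δQ = √(δp² + δw²) = √(604 + 3.24) = 24.6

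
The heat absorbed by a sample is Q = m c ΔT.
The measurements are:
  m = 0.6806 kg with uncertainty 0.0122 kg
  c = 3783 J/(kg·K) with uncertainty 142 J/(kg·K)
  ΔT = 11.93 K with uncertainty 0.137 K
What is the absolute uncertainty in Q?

1330 J

For a monomial Q ∝ m, c, ΔT, fractional errors add in quadrature:
  (1·δm/m)² = (1×0.0179)² = 0.000321;  (1·δc/c)² = (1×0.0375)² = 0.00141;  (1·δΔT/ΔT)² = (1×0.0115)² = 0.000132
δQ/Q = √(0.00186) = 0.0432
Q = 30720 J, so δQ = 0.0432 × 30720 = 1330 J.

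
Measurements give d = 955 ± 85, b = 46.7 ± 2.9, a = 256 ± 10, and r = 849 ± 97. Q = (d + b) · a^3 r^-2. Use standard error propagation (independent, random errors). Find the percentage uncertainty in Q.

Let u = d + b = 1000. δu = √(δd² + δb²) = √(7220 + 8.41) = 85.0, so δu/u = 0.0849.
Q is then a monomial in u, a, r:
δQ/Q = √((δu/u)² + (3·δa/a)² + (-2·δr/r)²) = √(0.00721 + 0.0137 + 0.0522) = 0.270

27.0%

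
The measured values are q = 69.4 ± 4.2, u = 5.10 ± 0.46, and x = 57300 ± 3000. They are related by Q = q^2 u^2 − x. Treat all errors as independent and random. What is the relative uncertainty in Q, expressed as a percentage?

40.3%

Let p = q^2·u^2 = 1.25e+05. δp/p = √((2·δq/q)² + (2·δu/u)²) = √(0.0147 + 0.0325) = 0.217, so δp = 27200.
Q = p − x: δQ = √(δp² + δx²) = √(7.41e+08 + 9e+06) = 27400
Q = 68000, so δQ/Q = 27400/68000 = 0.403.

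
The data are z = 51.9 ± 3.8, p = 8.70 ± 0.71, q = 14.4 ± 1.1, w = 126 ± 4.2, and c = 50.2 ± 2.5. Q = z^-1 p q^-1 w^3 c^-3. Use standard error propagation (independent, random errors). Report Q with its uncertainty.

For a monomial Q ∝ z^-1, p, q^-1, w^3, c^-3, fractional errors add in quadrature:
  (-1·δz/z)² = (-1×0.0732)² = 0.00536;  (1·δp/p)² = (1×0.0816)² = 0.00666;  (-1·δq/q)² = (-1×0.0764)² = 0.00584;  (3·δw/w)² = (3×0.0333)² = 0.0100;  (-3·δc/c)² = (-3×0.0498)² = 0.0223
δQ/Q = √(0.0502) = 0.224
Q = 0.184, so δQ = 0.224 × 0.184 = 0.0412.

0.184 ± 0.0412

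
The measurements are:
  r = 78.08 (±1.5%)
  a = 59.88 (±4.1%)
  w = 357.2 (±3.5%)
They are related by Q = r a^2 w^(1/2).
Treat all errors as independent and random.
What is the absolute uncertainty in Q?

For a monomial Q ∝ r, a^2, w^(1/2), fractional errors add in quadrature:
  (1·δr/r)² = (1×0.0150)² = 0.000225;  (2·δa/a)² = (2×0.0410)² = 0.00672;  (½·δw/w)² = (0.5×0.0350)² = 0.000306
δQ/Q = √(0.00726) = 0.0852
Q = 5.291e+06, so δQ = 0.0852 × 5.291e+06 = 4.51e+05.

4.51e+05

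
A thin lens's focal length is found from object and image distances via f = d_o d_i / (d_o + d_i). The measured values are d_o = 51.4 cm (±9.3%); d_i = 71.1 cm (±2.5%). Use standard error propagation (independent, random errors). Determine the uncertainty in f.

1.64 cm

∂f/∂d_o = (d_i/(d_o+d_i))² = 0.337;  ∂f/∂d_i = (d_o/(d_o+d_i))² = 0.176
δf = √((∂f/∂d_o · δd_o)² + (∂f/∂d_i · δd_i)²) = √(2.59 + 0.0979) = 1.64 cm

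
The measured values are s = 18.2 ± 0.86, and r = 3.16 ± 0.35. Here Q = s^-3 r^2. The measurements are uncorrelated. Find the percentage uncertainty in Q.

26.3%

Since Q is a product/quotient, work with relative uncertainties:
  (-3·δs/s)² = (-3×0.0473)² = 0.0201;  (2·δr/r)² = (2×0.111)² = 0.0491
δQ/Q = √(0.0692) = 0.263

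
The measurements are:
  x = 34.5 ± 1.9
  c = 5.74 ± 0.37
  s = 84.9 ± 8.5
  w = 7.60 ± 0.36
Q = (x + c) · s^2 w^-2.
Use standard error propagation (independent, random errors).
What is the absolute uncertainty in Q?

Let u = x + c = 40.2. δu = √(δx² + δc²) = √(3.61 + 0.137) = 1.94, so δu/u = 0.0481.
Q is then a monomial in u, s, w:
δQ/Q = √((δu/u)² + (2·δs/s)² + (-2·δw/w)²) = √(0.00231 + 0.0401 + 0.00898) = 0.227
Q = 5020, so δQ = 0.227 × 5020 = 1140.

1140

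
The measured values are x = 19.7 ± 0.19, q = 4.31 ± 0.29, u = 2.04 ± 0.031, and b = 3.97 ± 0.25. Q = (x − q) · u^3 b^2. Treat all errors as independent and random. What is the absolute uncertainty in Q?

Let w = x − q = 15.4. δw = √(δx² + δq²) = √(0.0361 + 0.0841) = 0.347, so δw/w = 0.0225.
Q is then a monomial in w, u, b:
δQ/Q = √((δw/w)² + (3·δu/u)² + (2·δb/b)²) = √(0.000507 + 0.00208 + 0.0159) = 0.136
Q = 2060, so δQ = 0.136 × 2060 = 280.

280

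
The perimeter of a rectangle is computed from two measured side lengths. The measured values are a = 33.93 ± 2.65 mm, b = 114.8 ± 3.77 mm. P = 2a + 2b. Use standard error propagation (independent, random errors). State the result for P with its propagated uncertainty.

P is a linear combination, so absolute uncertainties add in quadrature:
  (2·δa)² = 28.1;  (2·δb)² = 56.9
δP = √(84.9) = 9.22 mm
P = 297.5 mm.

297.5 ± 9.22 mm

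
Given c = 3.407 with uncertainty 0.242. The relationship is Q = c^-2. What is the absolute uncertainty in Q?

0.0122

Q ∝ c^-2, so δQ/Q = |-2| · δc/c = 2 × 0.0710 = 0.142.
Q = 0.08615, so δQ = 0.142 × 0.08615 = 0.0122.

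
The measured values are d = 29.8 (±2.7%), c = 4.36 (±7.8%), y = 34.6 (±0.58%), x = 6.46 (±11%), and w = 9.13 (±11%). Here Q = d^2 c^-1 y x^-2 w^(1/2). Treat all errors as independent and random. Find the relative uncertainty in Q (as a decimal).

0.246

Since Q is a product/quotient, work with relative uncertainties:
  (2·δd/d)² = (2×0.0270)² = 0.00292;  (-1·δc/c)² = (-1×0.0780)² = 0.00608;  (1·δy/y)² = (1×0.00580)² = 3.36e-05;  (-2·δx/x)² = (-2×0.110)² = 0.0484;  (½·δw/w)² = (0.5×0.110)² = 0.00303
δQ/Q = √(0.0605) = 0.246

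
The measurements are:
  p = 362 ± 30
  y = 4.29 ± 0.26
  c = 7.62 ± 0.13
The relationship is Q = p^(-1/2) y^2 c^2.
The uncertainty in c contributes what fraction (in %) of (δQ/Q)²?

6.62%

(δQ/Q)² = (−½·δp/p)² + (2·δy/y)² + (2·δc/c)²
  p term: (-0.5×0.0829)² = 0.00172
  y term: (2×0.0606)² = 0.0147
  c term: (2×0.0171)² = 0.00116
Total = 0.0176. Share from c = 0.00116/0.0176 = 0.0662.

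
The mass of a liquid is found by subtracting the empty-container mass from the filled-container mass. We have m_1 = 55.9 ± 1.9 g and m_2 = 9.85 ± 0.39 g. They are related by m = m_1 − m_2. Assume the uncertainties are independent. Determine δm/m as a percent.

Absolute uncertainties add in quadrature for a linear combination:
  (δm_1)² = 3.61;  (δm_2)² = 0.152
δm = √(3.76) = 1.94 g
m = 46.0 g, so δm/m = 1.94/46.0 = 0.0421.

4.21%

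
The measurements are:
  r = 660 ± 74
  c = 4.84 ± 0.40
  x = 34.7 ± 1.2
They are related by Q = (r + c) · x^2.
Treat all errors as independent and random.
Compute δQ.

Let u = r + c = 665. δu = √(δr² + δc²) = √(5480 + 0.160) = 74.0, so δu/u = 0.111.
Q is then a monomial in u, x:
δQ/Q = √((δu/u)² + (2·δx/x)²) = √(0.0124 + 0.00478) = 0.131
Q = 8.01e+05, so δQ = 0.131 × 8.01e+05 = 1.05e+05.

1.05e+05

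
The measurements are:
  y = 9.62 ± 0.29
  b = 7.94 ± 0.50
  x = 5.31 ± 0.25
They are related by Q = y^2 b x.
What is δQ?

387

Each factor contributes (exponent × relative error)² to (δQ/Q)²:
  (2·δy/y)² = (2×0.0301)² = 0.00364;  (1·δb/b)² = (1×0.0630)² = 0.00397;  (1·δx/x)² = (1×0.0471)² = 0.00222
δQ/Q = √(0.00982) = 0.0991
Q = 3900, so δQ = 0.0991 × 3900 = 387.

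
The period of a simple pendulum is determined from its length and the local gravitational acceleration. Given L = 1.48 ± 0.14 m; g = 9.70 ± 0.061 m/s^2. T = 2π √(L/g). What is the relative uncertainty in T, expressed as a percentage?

T is a product of powers, so relative uncertainties combine in quadrature:
  (½·δL/L)² = (0.5×0.0946)² = 0.00224;  (−½·δg/g)² = (-0.5×0.00629)² = 9.89e-06
δT/T = √(0.00225) = 0.0474

4.74%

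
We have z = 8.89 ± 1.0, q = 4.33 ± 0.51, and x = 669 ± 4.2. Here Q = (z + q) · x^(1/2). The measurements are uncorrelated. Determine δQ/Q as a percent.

8.50%

Let u = z + q = 13.2. δu = √(δz² + δq²) = √(1.00 + 0.260) = 1.12, so δu/u = 0.0849.
Q is then a monomial in u, x:
δQ/Q = √((δu/u)² + (½·δx/x)²) = √(0.00721 + 9.85e-06) = 0.0850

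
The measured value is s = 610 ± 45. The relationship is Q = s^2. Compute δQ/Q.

Each factor contributes (exponent × relative error)² to (δQ/Q)²:
  (2·δs/s)² = (2×0.0738)² = 0.0218
δQ/Q = √(0.0218) = 0.148

0.148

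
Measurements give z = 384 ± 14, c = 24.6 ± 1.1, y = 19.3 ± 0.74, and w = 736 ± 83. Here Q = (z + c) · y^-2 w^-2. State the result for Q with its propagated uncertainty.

Let u = z + c = 409. δu = √(δz² + δc²) = √(196 + 1.21) = 14.0, so δu/u = 0.0344.
Q is then a monomial in u, y, w:
δQ/Q = √((δu/u)² + (-2·δy/y)² + (-2·δw/w)²) = √(0.00118 + 0.00588 + 0.0509) = 0.241
Q = 2.03e-06, so δQ = 0.241 × 2.03e-06 = 4.87e-07.

(2.03 ± 0.487) × 10^-6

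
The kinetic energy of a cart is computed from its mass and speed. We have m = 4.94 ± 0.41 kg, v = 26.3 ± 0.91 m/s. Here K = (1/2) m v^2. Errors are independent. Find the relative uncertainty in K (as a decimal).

Each factor contributes (exponent × relative error)² to (δK/K)²:
  (1·δm/m)² = (1×0.0830)² = 0.00689;  (2·δv/v)² = (2×0.0346)² = 0.00479
δK/K = √(0.0117) = 0.108

0.108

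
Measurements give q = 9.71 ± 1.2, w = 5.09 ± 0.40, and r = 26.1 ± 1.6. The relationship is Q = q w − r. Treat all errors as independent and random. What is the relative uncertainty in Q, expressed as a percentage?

Let p = q·w = 49.4. δp/p = √((1·δq/q)² + (1·δw/w)²) = √(0.0153 + 0.00618) = 0.146, so δp = 7.24.
Q = p − r: δQ = √(δp² + δr²) = √(52.4 + 2.56) = 7.41
Q = 23.3, so δQ/Q = 7.41/23.3 = 0.318.

31.8%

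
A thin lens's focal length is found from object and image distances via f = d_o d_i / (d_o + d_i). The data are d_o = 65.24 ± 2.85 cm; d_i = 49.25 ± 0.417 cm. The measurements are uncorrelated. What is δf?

0.544 cm

∂f/∂d_o = (d_i/(d_o+d_i))² = 0.185;  ∂f/∂d_i = (d_o/(d_o+d_i))² = 0.325
δf = √((∂f/∂d_o · δd_o)² + (∂f/∂d_i · δd_i)²) = √(0.278 + 0.0183) = 0.544 cm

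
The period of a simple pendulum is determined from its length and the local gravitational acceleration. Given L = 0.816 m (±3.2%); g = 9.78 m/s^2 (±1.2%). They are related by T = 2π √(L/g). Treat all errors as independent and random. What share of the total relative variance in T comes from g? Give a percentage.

12.3%

(δT/T)² = (½·δL/L)² + (−½·δg/g)²
  L term: (0.5×0.0320)² = 0.000256
  g term: (-0.5×0.0120)² = 3.6e-05
Total = 0.000292. Share from g = 3.6e-05/0.000292 = 0.123.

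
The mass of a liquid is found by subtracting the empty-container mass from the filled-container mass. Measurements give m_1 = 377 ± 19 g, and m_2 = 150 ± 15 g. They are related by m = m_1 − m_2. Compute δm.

24.2 g

Sums and differences: (δm)² = Σ (cᵢ δxᵢ)².
  (δm_1)² = 361;  (δm_2)² = 225
δm = √(586) = 24.2 g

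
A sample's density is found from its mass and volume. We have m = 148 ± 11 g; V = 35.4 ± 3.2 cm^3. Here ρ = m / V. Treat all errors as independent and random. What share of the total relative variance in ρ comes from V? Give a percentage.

59.7%

(δρ/ρ)² = (1·δm/m)² + (-1·δV/V)²
  m term: (1×0.0743)² = 0.00552
  V term: (-1×0.0904)² = 0.00817
Total = 0.0137. Share from V = 0.00817/0.0137 = 0.597.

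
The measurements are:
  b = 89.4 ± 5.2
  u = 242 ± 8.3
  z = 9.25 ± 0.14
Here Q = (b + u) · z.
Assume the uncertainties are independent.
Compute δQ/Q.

Let w = b + u = 331. δw = √(δb² + δu²) = √(27.0 + 68.9) = 9.79, so δw/w = 0.0296.
Q is then a monomial in w, z:
δQ/Q = √((δw/w)² + (1·δz/z)²) = √(0.000873 + 0.000229) = 0.0332

0.0332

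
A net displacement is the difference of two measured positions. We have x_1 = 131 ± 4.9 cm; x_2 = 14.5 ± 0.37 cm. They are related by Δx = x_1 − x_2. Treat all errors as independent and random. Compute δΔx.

Absolute uncertainties add in quadrature for a linear combination:
  (δx_1)² = 24.0;  (δx_2)² = 0.137
δΔx = √(24.1) = 4.91 cm

4.91 cm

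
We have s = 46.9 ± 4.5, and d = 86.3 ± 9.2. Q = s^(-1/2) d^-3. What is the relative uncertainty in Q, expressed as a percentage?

32.3%

Relative error in a monomial: (δQ/Q)² = Σ (nᵢ · δxᵢ/xᵢ)².
  (−½·δs/s)² = (-0.5×0.0959)² = 0.00230;  (-3·δd/d)² = (-3×0.107)² = 0.102
δQ/Q = √(0.105) = 0.323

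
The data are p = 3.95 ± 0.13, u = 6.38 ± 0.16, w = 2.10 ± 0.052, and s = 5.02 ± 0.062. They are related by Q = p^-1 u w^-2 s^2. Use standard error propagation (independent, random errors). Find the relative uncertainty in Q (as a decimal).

Since Q is a product/quotient, work with relative uncertainties:
  (-1·δp/p)² = (-1×0.0329)² = 0.00108;  (1·δu/u)² = (1×0.0251)² = 0.000629;  (-2·δw/w)² = (-2×0.0248)² = 0.00245;  (2·δs/s)² = (2×0.0124)² = 0.000610
δQ/Q = √(0.00477) = 0.0691

0.0691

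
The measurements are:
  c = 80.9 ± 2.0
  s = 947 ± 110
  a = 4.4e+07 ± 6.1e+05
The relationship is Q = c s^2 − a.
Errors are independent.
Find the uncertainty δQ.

1.7e+07

Let p = c·s^2 = 7.26e+07. δp/p = √((1·δc/c)² + (2·δs/s)²) = √(0.000611 + 0.0540) = 0.234, so δp = 1.69e+07.
Q = p − a: δQ = √(δp² + δa²) = √(2.87e+14 + 3.72e+11) = 1.7e+07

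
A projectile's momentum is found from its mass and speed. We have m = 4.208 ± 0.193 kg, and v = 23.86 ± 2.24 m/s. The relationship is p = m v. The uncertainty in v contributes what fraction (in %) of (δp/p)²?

(δp/p)² = (1·δm/m)² + (1·δv/v)²
  m term: (1×0.0459)² = 0.00210
  v term: (1×0.0939)² = 0.00881
Total = 0.0109. Share from v = 0.00881/0.0109 = 0.807.

80.7%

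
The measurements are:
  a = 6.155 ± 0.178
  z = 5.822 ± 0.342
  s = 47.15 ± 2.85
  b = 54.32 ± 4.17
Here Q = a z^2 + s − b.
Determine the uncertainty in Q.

25.7

Let p = a·z^2 = 208.6. δp/p = √((1·δa/a)² + (2·δz/z)²) = √(0.000836 + 0.0138) = 0.121, so δp = 25.2.
Q = p + s − b: δQ = √(δp² + δs² + δb²) = √(637 + 8.12 + 17.4) = 25.7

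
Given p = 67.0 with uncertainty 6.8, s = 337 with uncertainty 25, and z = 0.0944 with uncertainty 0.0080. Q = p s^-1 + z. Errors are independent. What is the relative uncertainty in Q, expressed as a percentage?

Let w = p·s^-1 = 0.199. δw/w = √((1·δp/p)² + (-1·δs/s)²) = √(0.0103 + 0.00550) = 0.126, so δw = 0.0250.
Q = w + z: δQ = √(δw² + δz²) = √(0.000625 + 6.4e-05) = 0.0262
Q = 0.293, so δQ/Q = 0.0262/0.293 = 0.0895.

8.95%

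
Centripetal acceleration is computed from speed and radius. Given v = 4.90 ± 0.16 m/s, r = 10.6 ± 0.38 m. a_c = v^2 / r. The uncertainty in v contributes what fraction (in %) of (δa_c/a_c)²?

(δa_c/a_c)² = (2·δv/v)² + (-1·δr/r)²
  v term: (2×0.0327)² = 0.00426
  r term: (-1×0.0358)² = 0.00129
Total = 0.00555. Share from v = 0.00426/0.00555 = 0.768.

76.8%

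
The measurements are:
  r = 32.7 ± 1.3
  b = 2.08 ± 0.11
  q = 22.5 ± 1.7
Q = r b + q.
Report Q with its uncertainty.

90.5 ± 4.81

Let p = r·b = 68.0. δp/p = √((1·δr/r)² + (1·δb/b)²) = √(0.00158 + 0.00280) = 0.0662, so δp = 4.50.
Q = p + q: δQ = √(δp² + δq²) = √(20.3 + 2.89) = 4.81
Q = 90.5.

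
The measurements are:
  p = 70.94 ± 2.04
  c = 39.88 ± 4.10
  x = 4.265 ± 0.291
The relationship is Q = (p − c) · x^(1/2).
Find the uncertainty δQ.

9.71

Let u = p − c = 31.06. δu = √(δp² + δc²) = √(4.16 + 16.8) = 4.58, so δu/u = 0.147.
Q is then a monomial in u, x:
δQ/Q = √((δu/u)² + (½·δx/x)²) = √(0.0217 + 0.00116) = 0.151
Q = 64.14, so δQ = 0.151 × 64.14 = 9.71.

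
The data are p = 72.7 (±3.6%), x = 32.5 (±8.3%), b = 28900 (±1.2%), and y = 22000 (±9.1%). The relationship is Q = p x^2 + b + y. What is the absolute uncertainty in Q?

13200

Let w = p·x^2 = 76800. δw/w = √((1·δp/p)² + (2·δx/x)²) = √(0.00130 + 0.0276) = 0.170, so δw = 13000.
Q = w + b + y: δQ = √(δw² + δb² + δy²) = √(1.7e+08 + 1.2e+05 + 4.01e+06) = 13200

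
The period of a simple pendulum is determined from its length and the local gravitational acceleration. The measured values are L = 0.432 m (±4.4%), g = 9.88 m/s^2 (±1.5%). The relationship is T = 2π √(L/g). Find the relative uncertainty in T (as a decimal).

For a monomial T ∝ L^(1/2), g^(-1/2), fractional errors add in quadrature:
  (½·δL/L)² = (0.5×0.0440)² = 0.000484;  (−½·δg/g)² = (-0.5×0.0150)² = 5.62e-05
δT/T = √(0.000540) = 0.0232

0.0232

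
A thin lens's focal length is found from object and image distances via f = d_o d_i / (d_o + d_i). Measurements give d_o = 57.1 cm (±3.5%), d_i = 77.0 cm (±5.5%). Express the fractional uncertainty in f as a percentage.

3.09%

∂f/∂d_o = (d_i/(d_o+d_i))² = 0.330;  ∂f/∂d_i = (d_o/(d_o+d_i))² = 0.181
δf = √((∂f/∂d_o · δd_o)² + (∂f/∂d_i · δd_i)²) = √(0.434 + 0.590) = 1.01 cm
f = 32.8 cm, so δf/f = 1.01/32.8 = 0.0309.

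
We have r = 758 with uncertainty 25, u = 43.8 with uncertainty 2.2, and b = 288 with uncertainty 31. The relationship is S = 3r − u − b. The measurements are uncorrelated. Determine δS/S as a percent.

S is a linear combination, so absolute uncertainties add in quadrature:
  (3·δr)² = 5620;  (δu)² = 4.84;  (δb)² = 961
δS = √(6590) = 81.2
S = 1940, so δS/S = 81.2/1940 = 0.0418.

4.18%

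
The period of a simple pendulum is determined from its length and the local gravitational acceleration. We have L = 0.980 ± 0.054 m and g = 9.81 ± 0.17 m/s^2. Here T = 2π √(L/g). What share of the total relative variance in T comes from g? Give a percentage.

(δT/T)² = (½·δL/L)² + (−½·δg/g)²
  L term: (0.5×0.0551)² = 0.000759
  g term: (-0.5×0.0173)² = 7.51e-05
Total = 0.000834. Share from g = 7.51e-05/0.000834 = 0.0900.

9.00%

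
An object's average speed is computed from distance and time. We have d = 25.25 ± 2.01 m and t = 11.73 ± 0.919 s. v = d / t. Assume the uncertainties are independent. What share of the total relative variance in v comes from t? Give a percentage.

(δv/v)² = (1·δd/d)² + (-1·δt/t)²
  d term: (1×0.0796)² = 0.00634
  t term: (-1×0.0783)² = 0.00614
Total = 0.0125. Share from t = 0.00614/0.0125 = 0.492.

49.2%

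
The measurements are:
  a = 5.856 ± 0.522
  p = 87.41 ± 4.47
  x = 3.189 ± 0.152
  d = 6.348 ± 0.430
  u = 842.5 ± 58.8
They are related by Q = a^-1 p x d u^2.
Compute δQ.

4.12e+07

Since Q is a product/quotient, work with relative uncertainties:
  (-1·δa/a)² = (-1×0.0891)² = 0.00795;  (1·δp/p)² = (1×0.0511)² = 0.00262;  (1·δx/x)² = (1×0.0477)² = 0.00227;  (1·δd/d)² = (1×0.0677)² = 0.00459;  (2·δu/u)² = (2×0.0698)² = 0.0195
δQ/Q = √(0.0369) = 0.192
Q = 2.145e+08, so δQ = 0.192 × 2.145e+08 = 4.12e+07.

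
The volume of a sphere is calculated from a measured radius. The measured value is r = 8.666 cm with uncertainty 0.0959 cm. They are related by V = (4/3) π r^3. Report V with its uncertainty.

Products/powers → add relative errors in quadrature, weighted by exponent:
  (3·δr/r)² = (3×0.0111)² = 0.00110
δV/V = √(0.00110) = 0.0332
V = 2726 cm^3, so δV = 0.0332 × 2726 = 90.5 cm^3.

2726 ± 90.5 cm^3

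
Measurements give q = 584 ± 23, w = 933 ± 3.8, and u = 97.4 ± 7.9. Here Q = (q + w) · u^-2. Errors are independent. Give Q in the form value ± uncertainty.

Let h = q + w = 1520. δh = √(δq² + δw²) = √(529 + 14.4) = 23.3, so δh/h = 0.0154.
Q is then a monomial in h, u:
δQ/Q = √((δh/h)² + (-2·δu/u)²) = √(0.000236 + 0.0263) = 0.163
Q = 0.160, so δQ = 0.163 × 0.160 = 0.0261.

0.160 ± 0.0261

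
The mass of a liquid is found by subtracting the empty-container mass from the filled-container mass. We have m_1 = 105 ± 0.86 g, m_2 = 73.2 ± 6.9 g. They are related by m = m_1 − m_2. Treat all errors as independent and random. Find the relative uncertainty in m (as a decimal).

0.219

Sums and differences: (δm)² = Σ (cᵢ δxᵢ)².
  (δm_1)² = 0.740;  (δm_2)² = 47.6
δm = √(48.3) = 6.95 g
m = 31.8 g, so δm/m = 6.95/31.8 = 0.219.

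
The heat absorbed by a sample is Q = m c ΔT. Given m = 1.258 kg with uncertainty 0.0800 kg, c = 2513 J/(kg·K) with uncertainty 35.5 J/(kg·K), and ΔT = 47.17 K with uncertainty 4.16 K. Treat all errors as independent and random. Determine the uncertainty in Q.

Relative error in a monomial: (δQ/Q)² = Σ (nᵢ · δxᵢ/xᵢ)².
  (1·δm/m)² = (1×0.0636)² = 0.00404;  (1·δc/c)² = (1×0.0141)² = 0.000200;  (1·δΔT/ΔT)² = (1×0.0882)² = 0.00778
δQ/Q = √(0.0120) = 0.110
Q = 149100 J, so δQ = 0.110 × 149100 = 16300 J.

16300 J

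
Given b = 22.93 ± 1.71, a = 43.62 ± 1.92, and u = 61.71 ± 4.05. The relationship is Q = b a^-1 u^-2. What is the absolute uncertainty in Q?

Each factor contributes (exponent × relative error)² to (δQ/Q)²:
  (1·δb/b)² = (1×0.0746)² = 0.00556;  (-1·δa/a)² = (-1×0.0440)² = 0.00194;  (-2·δu/u)² = (-2×0.0656)² = 0.0172
δQ/Q = √(0.0247) = 0.157
Q = 0.0001380, so δQ = 0.157 × 0.0001380 = 2.17e-05.

2.17e-05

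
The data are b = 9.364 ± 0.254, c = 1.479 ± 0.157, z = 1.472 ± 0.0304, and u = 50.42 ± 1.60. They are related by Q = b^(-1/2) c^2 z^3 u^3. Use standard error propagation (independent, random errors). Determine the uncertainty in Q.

70500

For a monomial Q ∝ b^(-1/2), c^2, z^3, u^3, fractional errors add in quadrature:
  (−½·δb/b)² = (-0.5×0.0271)² = 0.000184;  (2·δc/c)² = (2×0.106)² = 0.0451;  (3·δz/z)² = (3×0.0207)² = 0.00384;  (3·δu/u)² = (3×0.0317)² = 0.00906
δQ/Q = √(0.0582) = 0.241
Q = 292200, so δQ = 0.241 × 292200 = 70500.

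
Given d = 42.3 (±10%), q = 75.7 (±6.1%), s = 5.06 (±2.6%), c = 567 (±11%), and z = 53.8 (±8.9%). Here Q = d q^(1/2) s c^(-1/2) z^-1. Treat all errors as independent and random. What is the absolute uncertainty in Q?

Relative error in a monomial: (δQ/Q)² = Σ (nᵢ · δxᵢ/xᵢ)².
  (1·δd/d)² = (1×0.100)² = 0.0100;  (½·δq/q)² = (0.5×0.0610)² = 0.000930;  (1·δs/s)² = (1×0.0260)² = 0.000676;  (−½·δc/c)² = (-0.5×0.110)² = 0.00302;  (-1·δz/z)² = (-1×0.0890)² = 0.00792
δQ/Q = √(0.0226) = 0.150
Q = 1.45, so δQ = 0.150 × 1.45 = 0.218.

0.218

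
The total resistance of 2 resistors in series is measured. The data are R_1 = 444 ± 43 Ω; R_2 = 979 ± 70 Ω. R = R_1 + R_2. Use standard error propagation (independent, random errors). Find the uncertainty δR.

82.2 Ω

Absolute uncertainties add in quadrature for a linear combination:
  (δR_1)² = 1850;  (δR_2)² = 4900
δR = √(6750) = 82.2 Ω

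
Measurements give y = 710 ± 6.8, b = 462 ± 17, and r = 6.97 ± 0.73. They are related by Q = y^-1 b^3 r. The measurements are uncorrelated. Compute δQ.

1.48e+05

Relative error in a monomial: (δQ/Q)² = Σ (nᵢ · δxᵢ/xᵢ)².
  (-1·δy/y)² = (-1×0.00958)² = 9.17e-05;  (3·δb/b)² = (3×0.0368)² = 0.0122;  (1·δr/r)² = (1×0.105)² = 0.0110
δQ/Q = √(0.0232) = 0.152
Q = 9.68e+05, so δQ = 0.152 × 9.68e+05 = 1.48e+05.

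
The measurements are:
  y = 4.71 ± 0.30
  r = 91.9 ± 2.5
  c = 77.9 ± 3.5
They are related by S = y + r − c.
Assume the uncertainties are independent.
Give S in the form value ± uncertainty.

Absolute uncertainties add in quadrature for a linear combination:
  (δy)² = 0.0900;  (δr)² = 6.25;  (δc)² = 12.2
δS = √(18.6) = 4.31
S = 18.7.

18.7 ± 4.31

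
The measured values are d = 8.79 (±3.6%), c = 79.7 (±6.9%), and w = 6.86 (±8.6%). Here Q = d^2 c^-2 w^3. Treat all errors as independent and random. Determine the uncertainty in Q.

Each factor contributes (exponent × relative error)² to (δQ/Q)²:
  (2·δd/d)² = (2×0.0360)² = 0.00518;  (-2·δc/c)² = (-2×0.0690)² = 0.0190;  (3·δw/w)² = (3×0.0860)² = 0.0666
δQ/Q = √(0.0908) = 0.301
Q = 3.93, so δQ = 0.301 × 3.93 = 1.18.

1.18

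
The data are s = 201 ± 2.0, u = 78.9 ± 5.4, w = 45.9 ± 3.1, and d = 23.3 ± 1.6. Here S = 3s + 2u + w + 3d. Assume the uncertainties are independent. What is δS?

Absolute uncertainties add in quadrature for a linear combination:
  (3·δs)² = 36.0;  (2·δu)² = 117;  (δw)² = 9.61;  (3·δd)² = 23.0
δS = √(185) = 13.6

13.6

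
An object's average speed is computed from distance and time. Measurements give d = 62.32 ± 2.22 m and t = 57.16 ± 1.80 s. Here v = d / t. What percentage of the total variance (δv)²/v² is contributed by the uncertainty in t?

(δv/v)² = (1·δd/d)² + (-1·δt/t)²
  d term: (1×0.0356)² = 0.00127
  t term: (-1×0.0315)² = 0.000992
Total = 0.00226. Share from t = 0.000992/0.00226 = 0.439.

43.9%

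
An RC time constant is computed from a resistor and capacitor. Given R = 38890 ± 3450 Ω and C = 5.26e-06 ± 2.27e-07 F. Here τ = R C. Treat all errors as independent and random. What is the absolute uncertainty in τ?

0.0202 s

Relative error in a monomial: (δτ/τ)² = Σ (nᵢ · δxᵢ/xᵢ)².
  (1·δR/R)² = (1×0.0887)² = 0.00787;  (1·δC/C)² = (1×0.0432)² = 0.00186
δτ/τ = √(0.00973) = 0.0987
τ = 0.2046 s, so δτ = 0.0987 × 0.2046 = 0.0202 s.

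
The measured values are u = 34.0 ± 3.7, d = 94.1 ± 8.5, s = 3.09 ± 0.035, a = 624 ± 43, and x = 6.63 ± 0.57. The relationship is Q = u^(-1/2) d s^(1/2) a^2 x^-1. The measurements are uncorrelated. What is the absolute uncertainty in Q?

Relative error in a monomial: (δQ/Q)² = Σ (nᵢ · δxᵢ/xᵢ)².
  (−½·δu/u)² = (-0.5×0.109)² = 0.00296;  (1·δd/d)² = (1×0.0903)² = 0.00816;  (½·δs/s)² = (0.5×0.0113)² = 3.21e-05;  (2·δa/a)² = (2×0.0689)² = 0.0190;  (-1·δx/x)² = (-1×0.0860)² = 0.00739
δQ/Q = √(0.0375) = 0.194
Q = 1.67e+06, so δQ = 0.194 × 1.67e+06 = 3.23e+05.

3.23e+05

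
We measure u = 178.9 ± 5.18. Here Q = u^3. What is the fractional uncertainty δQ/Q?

Q ∝ u^3, so δQ/Q = |3| · δu/u = 3 × 0.0290 = 0.0869.

0.0869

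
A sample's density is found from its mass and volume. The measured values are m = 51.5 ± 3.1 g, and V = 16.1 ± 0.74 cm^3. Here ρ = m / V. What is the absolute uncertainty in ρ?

Each factor contributes (exponent × relative error)² to (δρ/ρ)²:
  (1·δm/m)² = (1×0.0602)² = 0.00362;  (-1·δV/V)² = (-1×0.0460)² = 0.00211
δρ/ρ = √(0.00574) = 0.0757
ρ = 3.20 g/cm^3, so δρ = 0.0757 × 3.20 = 0.242 g/cm^3.

0.242 g/cm^3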